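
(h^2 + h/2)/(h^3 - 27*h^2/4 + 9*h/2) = 2*(2*h + 1)/(4*h^2 - 27*h + 18)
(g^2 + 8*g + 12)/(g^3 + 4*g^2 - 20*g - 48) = 1/(g - 4)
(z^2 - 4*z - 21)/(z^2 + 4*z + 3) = (z - 7)/(z + 1)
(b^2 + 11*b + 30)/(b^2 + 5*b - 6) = (b + 5)/(b - 1)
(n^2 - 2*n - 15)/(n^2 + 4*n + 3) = (n - 5)/(n + 1)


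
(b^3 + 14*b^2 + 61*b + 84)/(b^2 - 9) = (b^2 + 11*b + 28)/(b - 3)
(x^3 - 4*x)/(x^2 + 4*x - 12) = x*(x + 2)/(x + 6)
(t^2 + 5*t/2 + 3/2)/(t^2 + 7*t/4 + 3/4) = 2*(2*t + 3)/(4*t + 3)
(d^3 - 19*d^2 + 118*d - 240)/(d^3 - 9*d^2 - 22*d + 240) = (d - 5)/(d + 5)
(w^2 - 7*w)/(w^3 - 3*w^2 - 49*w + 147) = w/(w^2 + 4*w - 21)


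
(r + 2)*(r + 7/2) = r^2 + 11*r/2 + 7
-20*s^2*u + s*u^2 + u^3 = u*(-4*s + u)*(5*s + u)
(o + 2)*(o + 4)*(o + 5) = o^3 + 11*o^2 + 38*o + 40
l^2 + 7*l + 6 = (l + 1)*(l + 6)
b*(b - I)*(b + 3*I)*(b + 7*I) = b^4 + 9*I*b^3 - 11*b^2 + 21*I*b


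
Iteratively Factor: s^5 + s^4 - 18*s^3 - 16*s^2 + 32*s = (s - 1)*(s^4 + 2*s^3 - 16*s^2 - 32*s) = (s - 1)*(s + 2)*(s^3 - 16*s) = (s - 1)*(s + 2)*(s + 4)*(s^2 - 4*s) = (s - 4)*(s - 1)*(s + 2)*(s + 4)*(s)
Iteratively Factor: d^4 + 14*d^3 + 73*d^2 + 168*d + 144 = (d + 3)*(d^3 + 11*d^2 + 40*d + 48) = (d + 3)*(d + 4)*(d^2 + 7*d + 12) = (d + 3)^2*(d + 4)*(d + 4)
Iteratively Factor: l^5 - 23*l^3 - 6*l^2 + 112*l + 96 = (l - 4)*(l^4 + 4*l^3 - 7*l^2 - 34*l - 24) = (l - 4)*(l + 1)*(l^3 + 3*l^2 - 10*l - 24) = (l - 4)*(l + 1)*(l + 2)*(l^2 + l - 12) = (l - 4)*(l + 1)*(l + 2)*(l + 4)*(l - 3)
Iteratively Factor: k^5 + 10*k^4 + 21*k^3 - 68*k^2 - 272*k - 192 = (k + 4)*(k^4 + 6*k^3 - 3*k^2 - 56*k - 48) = (k + 1)*(k + 4)*(k^3 + 5*k^2 - 8*k - 48) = (k + 1)*(k + 4)^2*(k^2 + k - 12) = (k + 1)*(k + 4)^3*(k - 3)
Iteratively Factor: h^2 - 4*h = (h - 4)*(h)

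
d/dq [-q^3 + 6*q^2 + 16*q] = -3*q^2 + 12*q + 16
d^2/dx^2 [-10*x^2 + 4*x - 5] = -20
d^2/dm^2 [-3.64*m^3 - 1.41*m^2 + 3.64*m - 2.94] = -21.84*m - 2.82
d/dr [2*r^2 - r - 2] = 4*r - 1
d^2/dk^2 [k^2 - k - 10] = 2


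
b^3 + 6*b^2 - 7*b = b*(b - 1)*(b + 7)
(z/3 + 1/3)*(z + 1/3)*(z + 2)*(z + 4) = z^4/3 + 22*z^3/9 + 49*z^2/9 + 38*z/9 + 8/9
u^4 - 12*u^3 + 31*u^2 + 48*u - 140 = (u - 7)*(u - 5)*(u - 2)*(u + 2)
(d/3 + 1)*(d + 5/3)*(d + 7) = d^3/3 + 35*d^2/9 + 113*d/9 + 35/3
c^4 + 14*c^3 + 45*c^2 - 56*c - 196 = (c - 2)*(c + 2)*(c + 7)^2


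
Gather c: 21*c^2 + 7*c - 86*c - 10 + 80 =21*c^2 - 79*c + 70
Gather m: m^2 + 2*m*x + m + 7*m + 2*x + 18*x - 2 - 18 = m^2 + m*(2*x + 8) + 20*x - 20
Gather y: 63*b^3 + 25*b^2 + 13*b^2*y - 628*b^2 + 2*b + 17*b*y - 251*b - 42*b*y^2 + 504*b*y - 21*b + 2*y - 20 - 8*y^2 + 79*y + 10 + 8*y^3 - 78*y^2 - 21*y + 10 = 63*b^3 - 603*b^2 - 270*b + 8*y^3 + y^2*(-42*b - 86) + y*(13*b^2 + 521*b + 60)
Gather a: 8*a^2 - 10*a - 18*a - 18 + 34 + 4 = 8*a^2 - 28*a + 20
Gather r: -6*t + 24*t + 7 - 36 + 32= 18*t + 3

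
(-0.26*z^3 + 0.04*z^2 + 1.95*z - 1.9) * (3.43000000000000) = -0.8918*z^3 + 0.1372*z^2 + 6.6885*z - 6.517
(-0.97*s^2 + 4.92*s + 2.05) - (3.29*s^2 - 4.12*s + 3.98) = -4.26*s^2 + 9.04*s - 1.93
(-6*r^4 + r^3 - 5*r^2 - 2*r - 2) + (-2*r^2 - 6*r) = -6*r^4 + r^3 - 7*r^2 - 8*r - 2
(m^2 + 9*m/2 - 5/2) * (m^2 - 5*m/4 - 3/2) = m^4 + 13*m^3/4 - 77*m^2/8 - 29*m/8 + 15/4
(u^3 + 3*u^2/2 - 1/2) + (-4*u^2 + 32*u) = u^3 - 5*u^2/2 + 32*u - 1/2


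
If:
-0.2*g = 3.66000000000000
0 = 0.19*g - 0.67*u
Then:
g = -18.30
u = -5.19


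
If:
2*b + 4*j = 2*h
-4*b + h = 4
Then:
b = 2*j/3 - 4/3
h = 8*j/3 - 4/3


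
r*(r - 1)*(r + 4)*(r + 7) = r^4 + 10*r^3 + 17*r^2 - 28*r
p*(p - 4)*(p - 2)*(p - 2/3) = p^4 - 20*p^3/3 + 12*p^2 - 16*p/3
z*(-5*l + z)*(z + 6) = -5*l*z^2 - 30*l*z + z^3 + 6*z^2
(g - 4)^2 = g^2 - 8*g + 16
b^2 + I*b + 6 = (b - 2*I)*(b + 3*I)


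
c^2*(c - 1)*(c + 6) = c^4 + 5*c^3 - 6*c^2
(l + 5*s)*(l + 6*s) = l^2 + 11*l*s + 30*s^2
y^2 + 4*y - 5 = (y - 1)*(y + 5)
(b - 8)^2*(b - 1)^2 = b^4 - 18*b^3 + 97*b^2 - 144*b + 64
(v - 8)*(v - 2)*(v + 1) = v^3 - 9*v^2 + 6*v + 16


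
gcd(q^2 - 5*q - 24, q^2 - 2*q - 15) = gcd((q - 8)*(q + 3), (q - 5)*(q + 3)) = q + 3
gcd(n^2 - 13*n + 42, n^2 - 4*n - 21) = n - 7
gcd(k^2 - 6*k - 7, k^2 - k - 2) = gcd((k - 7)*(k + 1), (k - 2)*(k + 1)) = k + 1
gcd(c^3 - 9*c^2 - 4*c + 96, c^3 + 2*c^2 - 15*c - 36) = c^2 - c - 12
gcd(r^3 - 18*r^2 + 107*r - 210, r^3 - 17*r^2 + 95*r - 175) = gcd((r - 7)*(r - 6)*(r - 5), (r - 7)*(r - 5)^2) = r^2 - 12*r + 35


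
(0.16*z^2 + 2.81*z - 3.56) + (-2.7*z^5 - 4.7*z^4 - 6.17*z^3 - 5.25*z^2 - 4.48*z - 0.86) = -2.7*z^5 - 4.7*z^4 - 6.17*z^3 - 5.09*z^2 - 1.67*z - 4.42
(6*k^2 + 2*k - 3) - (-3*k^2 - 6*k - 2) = 9*k^2 + 8*k - 1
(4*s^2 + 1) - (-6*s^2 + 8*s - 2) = 10*s^2 - 8*s + 3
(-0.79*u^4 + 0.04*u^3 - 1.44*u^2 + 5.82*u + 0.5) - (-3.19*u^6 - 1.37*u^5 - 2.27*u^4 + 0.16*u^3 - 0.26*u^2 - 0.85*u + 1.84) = 3.19*u^6 + 1.37*u^5 + 1.48*u^4 - 0.12*u^3 - 1.18*u^2 + 6.67*u - 1.34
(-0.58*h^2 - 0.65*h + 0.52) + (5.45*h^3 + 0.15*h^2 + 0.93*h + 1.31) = 5.45*h^3 - 0.43*h^2 + 0.28*h + 1.83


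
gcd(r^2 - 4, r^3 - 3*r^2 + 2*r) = r - 2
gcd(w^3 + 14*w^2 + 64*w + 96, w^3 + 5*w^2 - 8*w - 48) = w^2 + 8*w + 16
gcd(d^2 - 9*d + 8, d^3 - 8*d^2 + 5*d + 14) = 1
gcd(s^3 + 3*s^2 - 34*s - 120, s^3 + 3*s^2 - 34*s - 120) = s^3 + 3*s^2 - 34*s - 120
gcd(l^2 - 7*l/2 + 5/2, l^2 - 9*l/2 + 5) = l - 5/2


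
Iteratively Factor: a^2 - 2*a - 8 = (a + 2)*(a - 4)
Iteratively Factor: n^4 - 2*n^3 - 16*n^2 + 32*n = (n + 4)*(n^3 - 6*n^2 + 8*n) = (n - 4)*(n + 4)*(n^2 - 2*n) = (n - 4)*(n - 2)*(n + 4)*(n)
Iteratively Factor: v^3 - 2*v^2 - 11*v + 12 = (v - 1)*(v^2 - v - 12) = (v - 4)*(v - 1)*(v + 3)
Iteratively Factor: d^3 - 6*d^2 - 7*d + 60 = (d - 5)*(d^2 - d - 12) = (d - 5)*(d + 3)*(d - 4)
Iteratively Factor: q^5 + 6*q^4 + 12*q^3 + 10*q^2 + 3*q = (q + 1)*(q^4 + 5*q^3 + 7*q^2 + 3*q) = (q + 1)^2*(q^3 + 4*q^2 + 3*q) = (q + 1)^3*(q^2 + 3*q) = q*(q + 1)^3*(q + 3)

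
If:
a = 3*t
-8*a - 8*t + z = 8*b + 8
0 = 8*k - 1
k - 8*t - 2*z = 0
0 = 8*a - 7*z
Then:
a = 21/832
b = -857/832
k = 1/8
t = 7/832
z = 3/104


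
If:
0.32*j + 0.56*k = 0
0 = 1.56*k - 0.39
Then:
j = -0.44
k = 0.25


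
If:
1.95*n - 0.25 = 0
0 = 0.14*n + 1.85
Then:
No Solution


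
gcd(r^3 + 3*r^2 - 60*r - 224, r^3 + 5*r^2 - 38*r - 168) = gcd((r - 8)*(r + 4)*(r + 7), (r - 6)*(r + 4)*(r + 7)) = r^2 + 11*r + 28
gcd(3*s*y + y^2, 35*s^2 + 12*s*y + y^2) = 1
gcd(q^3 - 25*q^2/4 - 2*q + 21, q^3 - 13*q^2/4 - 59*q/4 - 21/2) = q^2 - 17*q/4 - 21/2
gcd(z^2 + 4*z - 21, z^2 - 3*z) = z - 3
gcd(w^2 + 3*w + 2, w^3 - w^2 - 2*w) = w + 1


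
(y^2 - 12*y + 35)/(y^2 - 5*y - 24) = (-y^2 + 12*y - 35)/(-y^2 + 5*y + 24)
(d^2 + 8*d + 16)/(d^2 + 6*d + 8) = (d + 4)/(d + 2)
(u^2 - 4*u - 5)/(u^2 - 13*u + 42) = (u^2 - 4*u - 5)/(u^2 - 13*u + 42)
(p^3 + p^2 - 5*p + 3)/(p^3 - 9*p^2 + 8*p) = (p^2 + 2*p - 3)/(p*(p - 8))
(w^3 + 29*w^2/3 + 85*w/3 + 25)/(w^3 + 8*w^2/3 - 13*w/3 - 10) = (w + 5)/(w - 2)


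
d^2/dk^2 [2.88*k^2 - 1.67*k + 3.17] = 5.76000000000000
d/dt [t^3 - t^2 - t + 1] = 3*t^2 - 2*t - 1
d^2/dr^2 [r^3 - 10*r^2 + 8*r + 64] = 6*r - 20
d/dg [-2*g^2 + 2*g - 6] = 2 - 4*g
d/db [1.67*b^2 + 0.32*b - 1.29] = 3.34*b + 0.32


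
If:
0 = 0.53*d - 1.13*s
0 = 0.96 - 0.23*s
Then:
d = 8.90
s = 4.17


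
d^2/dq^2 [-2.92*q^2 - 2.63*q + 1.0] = -5.84000000000000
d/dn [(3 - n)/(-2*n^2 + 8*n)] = (-n^2 + 6*n - 12)/(2*n^2*(n^2 - 8*n + 16))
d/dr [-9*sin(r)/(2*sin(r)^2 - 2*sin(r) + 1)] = -9*cos(r)*cos(2*r)/(2*sin(r) + cos(2*r) - 2)^2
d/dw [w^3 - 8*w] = 3*w^2 - 8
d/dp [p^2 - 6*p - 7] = 2*p - 6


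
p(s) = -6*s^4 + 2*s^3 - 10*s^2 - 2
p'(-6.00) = 5520.00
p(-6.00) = -8570.00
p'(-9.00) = 18162.00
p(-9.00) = -41636.00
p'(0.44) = -9.68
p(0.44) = -3.99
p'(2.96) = -629.05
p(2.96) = -498.34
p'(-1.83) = 203.78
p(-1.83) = -115.04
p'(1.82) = -161.21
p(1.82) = -88.90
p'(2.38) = -337.16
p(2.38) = -224.19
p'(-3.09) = 827.18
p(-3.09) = -703.49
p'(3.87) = -1378.59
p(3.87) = -1381.69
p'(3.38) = -925.80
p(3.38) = -822.12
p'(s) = -24*s^3 + 6*s^2 - 20*s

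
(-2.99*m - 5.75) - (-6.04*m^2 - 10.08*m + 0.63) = 6.04*m^2 + 7.09*m - 6.38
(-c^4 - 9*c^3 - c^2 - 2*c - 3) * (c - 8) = -c^5 - c^4 + 71*c^3 + 6*c^2 + 13*c + 24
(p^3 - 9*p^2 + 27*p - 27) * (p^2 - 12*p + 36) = p^5 - 21*p^4 + 171*p^3 - 675*p^2 + 1296*p - 972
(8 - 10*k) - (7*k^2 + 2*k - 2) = -7*k^2 - 12*k + 10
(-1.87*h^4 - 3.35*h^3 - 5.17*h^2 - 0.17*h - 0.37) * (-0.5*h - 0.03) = 0.935*h^5 + 1.7311*h^4 + 2.6855*h^3 + 0.2401*h^2 + 0.1901*h + 0.0111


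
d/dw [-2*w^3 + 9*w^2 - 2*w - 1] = -6*w^2 + 18*w - 2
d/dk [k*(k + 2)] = 2*k + 2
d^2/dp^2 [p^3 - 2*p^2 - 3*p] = 6*p - 4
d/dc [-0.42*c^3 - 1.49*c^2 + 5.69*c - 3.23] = -1.26*c^2 - 2.98*c + 5.69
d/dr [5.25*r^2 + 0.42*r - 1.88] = 10.5*r + 0.42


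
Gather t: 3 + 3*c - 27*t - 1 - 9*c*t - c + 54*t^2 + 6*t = 2*c + 54*t^2 + t*(-9*c - 21) + 2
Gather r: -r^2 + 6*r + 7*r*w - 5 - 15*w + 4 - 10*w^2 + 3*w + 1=-r^2 + r*(7*w + 6) - 10*w^2 - 12*w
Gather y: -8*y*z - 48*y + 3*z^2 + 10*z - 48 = y*(-8*z - 48) + 3*z^2 + 10*z - 48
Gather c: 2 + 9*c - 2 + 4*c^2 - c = 4*c^2 + 8*c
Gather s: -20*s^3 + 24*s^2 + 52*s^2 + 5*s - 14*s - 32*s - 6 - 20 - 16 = -20*s^3 + 76*s^2 - 41*s - 42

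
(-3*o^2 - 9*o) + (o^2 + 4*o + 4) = -2*o^2 - 5*o + 4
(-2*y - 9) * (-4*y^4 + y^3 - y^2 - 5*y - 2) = 8*y^5 + 34*y^4 - 7*y^3 + 19*y^2 + 49*y + 18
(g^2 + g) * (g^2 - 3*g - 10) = g^4 - 2*g^3 - 13*g^2 - 10*g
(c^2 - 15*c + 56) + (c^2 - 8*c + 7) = 2*c^2 - 23*c + 63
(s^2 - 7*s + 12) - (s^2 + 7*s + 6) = 6 - 14*s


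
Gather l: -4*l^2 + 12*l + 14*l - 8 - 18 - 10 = -4*l^2 + 26*l - 36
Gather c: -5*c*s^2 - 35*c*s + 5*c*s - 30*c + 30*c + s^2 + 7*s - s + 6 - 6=c*(-5*s^2 - 30*s) + s^2 + 6*s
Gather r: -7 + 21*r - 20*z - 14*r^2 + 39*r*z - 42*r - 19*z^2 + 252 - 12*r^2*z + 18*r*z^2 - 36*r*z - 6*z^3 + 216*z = r^2*(-12*z - 14) + r*(18*z^2 + 3*z - 21) - 6*z^3 - 19*z^2 + 196*z + 245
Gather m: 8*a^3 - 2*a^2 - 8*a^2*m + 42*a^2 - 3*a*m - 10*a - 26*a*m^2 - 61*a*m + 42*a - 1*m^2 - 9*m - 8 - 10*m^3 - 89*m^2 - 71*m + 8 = 8*a^3 + 40*a^2 + 32*a - 10*m^3 + m^2*(-26*a - 90) + m*(-8*a^2 - 64*a - 80)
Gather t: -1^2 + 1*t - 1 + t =2*t - 2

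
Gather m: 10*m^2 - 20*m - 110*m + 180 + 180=10*m^2 - 130*m + 360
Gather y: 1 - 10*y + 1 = 2 - 10*y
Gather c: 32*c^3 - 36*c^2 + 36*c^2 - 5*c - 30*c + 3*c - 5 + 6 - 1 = 32*c^3 - 32*c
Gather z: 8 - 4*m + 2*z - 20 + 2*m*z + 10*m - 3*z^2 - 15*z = 6*m - 3*z^2 + z*(2*m - 13) - 12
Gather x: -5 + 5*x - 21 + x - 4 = 6*x - 30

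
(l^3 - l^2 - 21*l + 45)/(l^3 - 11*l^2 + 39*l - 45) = (l + 5)/(l - 5)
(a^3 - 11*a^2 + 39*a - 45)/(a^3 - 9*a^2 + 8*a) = (a^3 - 11*a^2 + 39*a - 45)/(a*(a^2 - 9*a + 8))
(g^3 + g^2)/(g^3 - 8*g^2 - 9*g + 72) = g^2*(g + 1)/(g^3 - 8*g^2 - 9*g + 72)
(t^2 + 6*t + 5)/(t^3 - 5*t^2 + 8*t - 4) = (t^2 + 6*t + 5)/(t^3 - 5*t^2 + 8*t - 4)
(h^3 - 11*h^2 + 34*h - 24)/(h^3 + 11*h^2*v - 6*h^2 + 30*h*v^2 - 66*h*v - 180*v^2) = (h^2 - 5*h + 4)/(h^2 + 11*h*v + 30*v^2)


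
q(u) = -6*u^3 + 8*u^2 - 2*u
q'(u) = -18*u^2 + 16*u - 2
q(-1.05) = 17.87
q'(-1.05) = -38.64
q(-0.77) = 9.02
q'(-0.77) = -24.99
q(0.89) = 0.33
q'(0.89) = -2.02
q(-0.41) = 2.58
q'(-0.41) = -11.59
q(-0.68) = 6.95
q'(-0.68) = -21.20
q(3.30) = -135.10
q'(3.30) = -145.22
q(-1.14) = 21.57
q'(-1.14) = -43.63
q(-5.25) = 1099.22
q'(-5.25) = -582.12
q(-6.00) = 1596.00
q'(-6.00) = -746.00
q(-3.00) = 240.00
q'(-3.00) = -212.00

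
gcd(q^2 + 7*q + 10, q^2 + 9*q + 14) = q + 2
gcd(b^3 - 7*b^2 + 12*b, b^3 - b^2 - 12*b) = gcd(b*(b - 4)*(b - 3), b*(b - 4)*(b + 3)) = b^2 - 4*b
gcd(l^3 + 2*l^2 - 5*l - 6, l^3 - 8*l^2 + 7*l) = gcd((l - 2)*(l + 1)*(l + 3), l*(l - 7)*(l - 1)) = 1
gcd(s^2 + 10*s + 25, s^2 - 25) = s + 5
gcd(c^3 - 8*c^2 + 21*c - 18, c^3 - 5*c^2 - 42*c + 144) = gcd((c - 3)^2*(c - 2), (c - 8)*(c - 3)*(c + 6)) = c - 3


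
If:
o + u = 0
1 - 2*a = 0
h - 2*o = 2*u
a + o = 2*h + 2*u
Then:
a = 1/2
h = 0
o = -1/6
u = 1/6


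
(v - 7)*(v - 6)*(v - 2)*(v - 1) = v^4 - 16*v^3 + 83*v^2 - 152*v + 84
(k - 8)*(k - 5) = k^2 - 13*k + 40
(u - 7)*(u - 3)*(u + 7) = u^3 - 3*u^2 - 49*u + 147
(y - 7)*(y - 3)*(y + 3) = y^3 - 7*y^2 - 9*y + 63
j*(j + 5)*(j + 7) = j^3 + 12*j^2 + 35*j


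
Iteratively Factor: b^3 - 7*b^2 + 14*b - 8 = (b - 2)*(b^2 - 5*b + 4) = (b - 4)*(b - 2)*(b - 1)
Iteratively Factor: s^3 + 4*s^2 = (s)*(s^2 + 4*s) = s*(s + 4)*(s)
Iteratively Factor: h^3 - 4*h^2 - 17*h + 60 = (h - 5)*(h^2 + h - 12) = (h - 5)*(h + 4)*(h - 3)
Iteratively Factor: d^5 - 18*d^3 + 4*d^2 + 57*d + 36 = (d - 3)*(d^4 + 3*d^3 - 9*d^2 - 23*d - 12) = (d - 3)^2*(d^3 + 6*d^2 + 9*d + 4) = (d - 3)^2*(d + 1)*(d^2 + 5*d + 4) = (d - 3)^2*(d + 1)^2*(d + 4)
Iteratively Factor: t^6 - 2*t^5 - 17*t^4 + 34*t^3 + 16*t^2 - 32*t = (t - 2)*(t^5 - 17*t^3 + 16*t) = (t - 2)*(t + 4)*(t^4 - 4*t^3 - t^2 + 4*t) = t*(t - 2)*(t + 4)*(t^3 - 4*t^2 - t + 4) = t*(t - 4)*(t - 2)*(t + 4)*(t^2 - 1) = t*(t - 4)*(t - 2)*(t + 1)*(t + 4)*(t - 1)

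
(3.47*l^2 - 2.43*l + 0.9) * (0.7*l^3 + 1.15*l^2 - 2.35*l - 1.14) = 2.429*l^5 + 2.2895*l^4 - 10.319*l^3 + 2.7897*l^2 + 0.6552*l - 1.026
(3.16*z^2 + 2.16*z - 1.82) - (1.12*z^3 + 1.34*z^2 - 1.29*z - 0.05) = -1.12*z^3 + 1.82*z^2 + 3.45*z - 1.77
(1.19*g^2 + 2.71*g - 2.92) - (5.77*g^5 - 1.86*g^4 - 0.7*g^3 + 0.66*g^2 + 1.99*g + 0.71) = -5.77*g^5 + 1.86*g^4 + 0.7*g^3 + 0.53*g^2 + 0.72*g - 3.63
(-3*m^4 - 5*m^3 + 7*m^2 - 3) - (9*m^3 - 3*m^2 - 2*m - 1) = -3*m^4 - 14*m^3 + 10*m^2 + 2*m - 2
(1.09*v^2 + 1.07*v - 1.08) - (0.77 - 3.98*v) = 1.09*v^2 + 5.05*v - 1.85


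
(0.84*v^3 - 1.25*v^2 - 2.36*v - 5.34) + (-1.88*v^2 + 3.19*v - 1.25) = 0.84*v^3 - 3.13*v^2 + 0.83*v - 6.59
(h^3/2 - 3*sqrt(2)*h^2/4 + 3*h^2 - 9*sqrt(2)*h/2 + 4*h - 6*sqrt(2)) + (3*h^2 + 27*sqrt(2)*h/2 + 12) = h^3/2 - 3*sqrt(2)*h^2/4 + 6*h^2 + 4*h + 9*sqrt(2)*h - 6*sqrt(2) + 12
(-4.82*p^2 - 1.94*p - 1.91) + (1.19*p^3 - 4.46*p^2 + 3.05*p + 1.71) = 1.19*p^3 - 9.28*p^2 + 1.11*p - 0.2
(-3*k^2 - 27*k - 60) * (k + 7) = -3*k^3 - 48*k^2 - 249*k - 420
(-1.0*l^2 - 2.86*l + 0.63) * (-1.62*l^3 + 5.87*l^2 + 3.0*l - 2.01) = 1.62*l^5 - 1.2368*l^4 - 20.8088*l^3 - 2.8719*l^2 + 7.6386*l - 1.2663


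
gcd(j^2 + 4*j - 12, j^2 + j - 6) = j - 2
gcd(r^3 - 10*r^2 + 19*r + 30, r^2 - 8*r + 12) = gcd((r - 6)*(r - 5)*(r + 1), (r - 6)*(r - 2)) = r - 6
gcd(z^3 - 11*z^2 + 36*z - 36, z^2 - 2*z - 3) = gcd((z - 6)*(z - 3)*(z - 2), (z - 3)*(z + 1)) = z - 3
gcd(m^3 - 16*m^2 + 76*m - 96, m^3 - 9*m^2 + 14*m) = m - 2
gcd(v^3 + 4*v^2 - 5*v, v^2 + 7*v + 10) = v + 5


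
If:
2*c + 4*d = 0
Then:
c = -2*d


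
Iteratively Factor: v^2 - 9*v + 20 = (v - 5)*(v - 4)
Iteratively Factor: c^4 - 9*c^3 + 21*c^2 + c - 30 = (c - 2)*(c^3 - 7*c^2 + 7*c + 15) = (c - 3)*(c - 2)*(c^2 - 4*c - 5) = (c - 3)*(c - 2)*(c + 1)*(c - 5)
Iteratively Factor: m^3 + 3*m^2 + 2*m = (m)*(m^2 + 3*m + 2) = m*(m + 2)*(m + 1)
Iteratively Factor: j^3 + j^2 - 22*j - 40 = (j + 4)*(j^2 - 3*j - 10) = (j - 5)*(j + 4)*(j + 2)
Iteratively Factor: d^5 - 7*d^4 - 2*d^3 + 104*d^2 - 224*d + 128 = (d - 1)*(d^4 - 6*d^3 - 8*d^2 + 96*d - 128) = (d - 2)*(d - 1)*(d^3 - 4*d^2 - 16*d + 64) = (d - 2)*(d - 1)*(d + 4)*(d^2 - 8*d + 16) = (d - 4)*(d - 2)*(d - 1)*(d + 4)*(d - 4)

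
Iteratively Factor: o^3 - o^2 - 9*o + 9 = (o - 3)*(o^2 + 2*o - 3) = (o - 3)*(o + 3)*(o - 1)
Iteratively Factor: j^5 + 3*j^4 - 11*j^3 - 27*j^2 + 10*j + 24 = (j - 1)*(j^4 + 4*j^3 - 7*j^2 - 34*j - 24) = (j - 1)*(j + 2)*(j^3 + 2*j^2 - 11*j - 12) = (j - 3)*(j - 1)*(j + 2)*(j^2 + 5*j + 4) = (j - 3)*(j - 1)*(j + 2)*(j + 4)*(j + 1)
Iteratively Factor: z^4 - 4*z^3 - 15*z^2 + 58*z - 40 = (z - 1)*(z^3 - 3*z^2 - 18*z + 40) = (z - 1)*(z + 4)*(z^2 - 7*z + 10) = (z - 2)*(z - 1)*(z + 4)*(z - 5)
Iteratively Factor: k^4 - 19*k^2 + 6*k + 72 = (k - 3)*(k^3 + 3*k^2 - 10*k - 24) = (k - 3)^2*(k^2 + 6*k + 8) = (k - 3)^2*(k + 4)*(k + 2)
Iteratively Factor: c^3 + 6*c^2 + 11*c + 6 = (c + 3)*(c^2 + 3*c + 2) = (c + 1)*(c + 3)*(c + 2)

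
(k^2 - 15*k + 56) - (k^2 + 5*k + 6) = 50 - 20*k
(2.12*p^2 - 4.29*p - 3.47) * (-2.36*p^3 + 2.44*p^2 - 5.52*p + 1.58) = -5.0032*p^5 + 15.2972*p^4 - 13.9808*p^3 + 18.5636*p^2 + 12.3762*p - 5.4826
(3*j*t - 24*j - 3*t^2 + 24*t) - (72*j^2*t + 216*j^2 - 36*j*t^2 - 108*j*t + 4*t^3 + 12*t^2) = -72*j^2*t - 216*j^2 + 36*j*t^2 + 111*j*t - 24*j - 4*t^3 - 15*t^2 + 24*t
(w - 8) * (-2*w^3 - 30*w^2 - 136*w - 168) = -2*w^4 - 14*w^3 + 104*w^2 + 920*w + 1344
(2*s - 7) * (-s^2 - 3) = -2*s^3 + 7*s^2 - 6*s + 21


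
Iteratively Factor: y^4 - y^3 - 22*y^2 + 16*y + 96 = (y + 4)*(y^3 - 5*y^2 - 2*y + 24) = (y - 3)*(y + 4)*(y^2 - 2*y - 8) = (y - 4)*(y - 3)*(y + 4)*(y + 2)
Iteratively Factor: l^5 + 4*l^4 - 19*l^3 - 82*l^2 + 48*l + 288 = (l + 4)*(l^4 - 19*l^2 - 6*l + 72) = (l - 2)*(l + 4)*(l^3 + 2*l^2 - 15*l - 36) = (l - 2)*(l + 3)*(l + 4)*(l^2 - l - 12) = (l - 4)*(l - 2)*(l + 3)*(l + 4)*(l + 3)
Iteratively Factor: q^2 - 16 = (q - 4)*(q + 4)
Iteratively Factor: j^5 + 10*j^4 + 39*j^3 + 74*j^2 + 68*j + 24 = (j + 2)*(j^4 + 8*j^3 + 23*j^2 + 28*j + 12) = (j + 1)*(j + 2)*(j^3 + 7*j^2 + 16*j + 12) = (j + 1)*(j + 2)^2*(j^2 + 5*j + 6) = (j + 1)*(j + 2)^2*(j + 3)*(j + 2)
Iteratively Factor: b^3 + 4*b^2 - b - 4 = (b + 4)*(b^2 - 1) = (b - 1)*(b + 4)*(b + 1)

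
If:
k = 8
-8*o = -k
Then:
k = 8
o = 1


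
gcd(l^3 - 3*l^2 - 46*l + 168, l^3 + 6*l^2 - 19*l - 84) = l^2 + 3*l - 28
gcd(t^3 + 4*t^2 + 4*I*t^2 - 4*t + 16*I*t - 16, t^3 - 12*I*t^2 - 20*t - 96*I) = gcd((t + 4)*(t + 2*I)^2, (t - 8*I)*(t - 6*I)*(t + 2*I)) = t + 2*I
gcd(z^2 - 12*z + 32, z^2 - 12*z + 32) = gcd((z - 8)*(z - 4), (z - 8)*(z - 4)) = z^2 - 12*z + 32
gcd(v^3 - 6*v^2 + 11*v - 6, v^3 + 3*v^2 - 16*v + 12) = v^2 - 3*v + 2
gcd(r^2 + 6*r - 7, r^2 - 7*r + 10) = 1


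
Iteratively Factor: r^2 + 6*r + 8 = (r + 4)*(r + 2)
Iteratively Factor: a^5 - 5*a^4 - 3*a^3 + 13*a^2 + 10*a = (a - 2)*(a^4 - 3*a^3 - 9*a^2 - 5*a) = (a - 5)*(a - 2)*(a^3 + 2*a^2 + a) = (a - 5)*(a - 2)*(a + 1)*(a^2 + a) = a*(a - 5)*(a - 2)*(a + 1)*(a + 1)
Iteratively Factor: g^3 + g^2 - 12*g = (g - 3)*(g^2 + 4*g) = (g - 3)*(g + 4)*(g)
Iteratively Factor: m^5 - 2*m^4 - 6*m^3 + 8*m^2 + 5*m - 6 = (m + 2)*(m^4 - 4*m^3 + 2*m^2 + 4*m - 3) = (m - 3)*(m + 2)*(m^3 - m^2 - m + 1) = (m - 3)*(m + 1)*(m + 2)*(m^2 - 2*m + 1) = (m - 3)*(m - 1)*(m + 1)*(m + 2)*(m - 1)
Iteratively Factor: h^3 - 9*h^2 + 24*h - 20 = (h - 2)*(h^2 - 7*h + 10) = (h - 2)^2*(h - 5)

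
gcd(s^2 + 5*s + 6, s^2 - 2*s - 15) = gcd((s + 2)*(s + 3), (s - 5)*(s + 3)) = s + 3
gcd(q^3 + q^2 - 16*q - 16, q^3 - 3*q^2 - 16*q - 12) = q + 1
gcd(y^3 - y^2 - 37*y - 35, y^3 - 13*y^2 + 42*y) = y - 7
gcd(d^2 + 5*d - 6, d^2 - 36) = d + 6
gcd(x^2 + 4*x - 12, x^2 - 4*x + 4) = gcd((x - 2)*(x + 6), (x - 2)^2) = x - 2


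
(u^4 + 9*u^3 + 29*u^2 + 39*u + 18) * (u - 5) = u^5 + 4*u^4 - 16*u^3 - 106*u^2 - 177*u - 90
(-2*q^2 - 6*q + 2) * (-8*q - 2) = 16*q^3 + 52*q^2 - 4*q - 4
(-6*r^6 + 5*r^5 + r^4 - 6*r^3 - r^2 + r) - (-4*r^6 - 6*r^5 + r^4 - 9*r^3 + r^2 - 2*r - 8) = -2*r^6 + 11*r^5 + 3*r^3 - 2*r^2 + 3*r + 8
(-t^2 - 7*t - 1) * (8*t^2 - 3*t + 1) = -8*t^4 - 53*t^3 + 12*t^2 - 4*t - 1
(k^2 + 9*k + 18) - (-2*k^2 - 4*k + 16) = 3*k^2 + 13*k + 2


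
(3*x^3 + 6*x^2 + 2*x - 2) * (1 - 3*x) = -9*x^4 - 15*x^3 + 8*x - 2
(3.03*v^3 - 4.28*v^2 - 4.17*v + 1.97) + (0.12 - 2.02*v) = 3.03*v^3 - 4.28*v^2 - 6.19*v + 2.09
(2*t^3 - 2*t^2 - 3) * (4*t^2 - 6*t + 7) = 8*t^5 - 20*t^4 + 26*t^3 - 26*t^2 + 18*t - 21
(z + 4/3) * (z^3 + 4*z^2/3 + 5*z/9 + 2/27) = z^4 + 8*z^3/3 + 7*z^2/3 + 22*z/27 + 8/81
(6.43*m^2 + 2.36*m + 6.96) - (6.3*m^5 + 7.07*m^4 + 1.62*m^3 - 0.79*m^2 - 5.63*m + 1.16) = -6.3*m^5 - 7.07*m^4 - 1.62*m^3 + 7.22*m^2 + 7.99*m + 5.8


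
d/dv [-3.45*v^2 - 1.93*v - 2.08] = -6.9*v - 1.93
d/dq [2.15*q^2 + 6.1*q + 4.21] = 4.3*q + 6.1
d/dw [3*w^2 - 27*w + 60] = 6*w - 27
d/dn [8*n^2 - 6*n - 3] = 16*n - 6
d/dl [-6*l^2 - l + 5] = -12*l - 1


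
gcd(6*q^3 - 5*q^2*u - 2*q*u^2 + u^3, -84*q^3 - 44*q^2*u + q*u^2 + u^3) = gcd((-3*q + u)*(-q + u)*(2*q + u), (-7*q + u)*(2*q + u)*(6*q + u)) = 2*q + u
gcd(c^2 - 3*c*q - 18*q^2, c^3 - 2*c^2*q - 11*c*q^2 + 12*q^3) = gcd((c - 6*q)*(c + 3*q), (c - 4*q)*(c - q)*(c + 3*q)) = c + 3*q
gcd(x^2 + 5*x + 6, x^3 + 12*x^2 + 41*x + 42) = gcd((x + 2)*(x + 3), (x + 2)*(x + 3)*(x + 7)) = x^2 + 5*x + 6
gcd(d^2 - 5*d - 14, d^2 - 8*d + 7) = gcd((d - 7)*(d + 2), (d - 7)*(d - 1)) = d - 7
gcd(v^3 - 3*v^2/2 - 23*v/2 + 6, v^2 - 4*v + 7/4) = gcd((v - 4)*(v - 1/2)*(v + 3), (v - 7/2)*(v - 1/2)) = v - 1/2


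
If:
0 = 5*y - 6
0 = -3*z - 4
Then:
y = 6/5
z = -4/3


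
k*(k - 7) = k^2 - 7*k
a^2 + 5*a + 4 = (a + 1)*(a + 4)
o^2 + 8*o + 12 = (o + 2)*(o + 6)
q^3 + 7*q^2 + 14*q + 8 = (q + 1)*(q + 2)*(q + 4)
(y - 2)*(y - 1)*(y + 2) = y^3 - y^2 - 4*y + 4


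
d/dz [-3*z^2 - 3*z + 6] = -6*z - 3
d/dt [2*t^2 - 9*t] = 4*t - 9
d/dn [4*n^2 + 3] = 8*n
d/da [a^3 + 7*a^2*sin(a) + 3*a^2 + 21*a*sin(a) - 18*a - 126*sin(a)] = 7*a^2*cos(a) + 3*a^2 + 14*a*sin(a) + 21*a*cos(a) + 6*a + 21*sin(a) - 126*cos(a) - 18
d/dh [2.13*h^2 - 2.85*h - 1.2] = 4.26*h - 2.85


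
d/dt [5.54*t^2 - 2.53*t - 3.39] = 11.08*t - 2.53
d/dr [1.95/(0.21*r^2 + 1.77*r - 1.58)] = (-0.819*r - 3.4515)/(0.21*r^2 + 1.77*r - 1.58)^2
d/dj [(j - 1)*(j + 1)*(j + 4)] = 3*j^2 + 8*j - 1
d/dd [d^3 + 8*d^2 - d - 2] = 3*d^2 + 16*d - 1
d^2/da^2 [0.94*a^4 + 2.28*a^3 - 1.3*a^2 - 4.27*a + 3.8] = 11.28*a^2 + 13.68*a - 2.6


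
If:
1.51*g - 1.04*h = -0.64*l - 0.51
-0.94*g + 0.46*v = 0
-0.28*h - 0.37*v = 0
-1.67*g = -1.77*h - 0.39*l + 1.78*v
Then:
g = -0.02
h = 0.07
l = -0.63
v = -0.05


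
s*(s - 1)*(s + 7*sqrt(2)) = s^3 - s^2 + 7*sqrt(2)*s^2 - 7*sqrt(2)*s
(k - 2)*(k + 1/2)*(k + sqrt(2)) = k^3 - 3*k^2/2 + sqrt(2)*k^2 - 3*sqrt(2)*k/2 - k - sqrt(2)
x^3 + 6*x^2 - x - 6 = (x - 1)*(x + 1)*(x + 6)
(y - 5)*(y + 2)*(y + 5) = y^3 + 2*y^2 - 25*y - 50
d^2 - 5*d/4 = d*(d - 5/4)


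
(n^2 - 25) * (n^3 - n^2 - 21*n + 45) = n^5 - n^4 - 46*n^3 + 70*n^2 + 525*n - 1125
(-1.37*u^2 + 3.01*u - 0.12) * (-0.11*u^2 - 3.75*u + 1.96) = 0.1507*u^4 + 4.8064*u^3 - 13.9595*u^2 + 6.3496*u - 0.2352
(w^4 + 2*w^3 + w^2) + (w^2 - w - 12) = w^4 + 2*w^3 + 2*w^2 - w - 12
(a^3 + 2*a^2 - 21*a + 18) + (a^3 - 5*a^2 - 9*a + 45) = 2*a^3 - 3*a^2 - 30*a + 63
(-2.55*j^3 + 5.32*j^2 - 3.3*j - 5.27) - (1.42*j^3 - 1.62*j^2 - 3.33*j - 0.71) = -3.97*j^3 + 6.94*j^2 + 0.0300000000000002*j - 4.56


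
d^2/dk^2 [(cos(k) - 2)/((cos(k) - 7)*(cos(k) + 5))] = (6*(1 - cos(k)^2)^2 - cos(k)^5 - 220*cos(k)^3 + 358*cos(k)^2 - 1131*cos(k) - 302)/((cos(k) - 7)^3*(cos(k) + 5)^3)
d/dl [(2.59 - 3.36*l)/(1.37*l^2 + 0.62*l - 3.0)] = (4.6032*l^2 - 7.0966*l + 8.4742)/(1.8769*l^4 + 1.6988*l^3 - 7.8356*l^2 - 3.72*l + 9.0)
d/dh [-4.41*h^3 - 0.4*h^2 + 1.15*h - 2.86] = -13.23*h^2 - 0.8*h + 1.15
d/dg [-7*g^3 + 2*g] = 2 - 21*g^2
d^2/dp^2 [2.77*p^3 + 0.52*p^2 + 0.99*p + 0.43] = 16.62*p + 1.04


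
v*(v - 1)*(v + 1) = v^3 - v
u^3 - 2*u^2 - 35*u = u*(u - 7)*(u + 5)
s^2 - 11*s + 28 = (s - 7)*(s - 4)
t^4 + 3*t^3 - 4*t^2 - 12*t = t*(t - 2)*(t + 2)*(t + 3)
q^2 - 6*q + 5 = (q - 5)*(q - 1)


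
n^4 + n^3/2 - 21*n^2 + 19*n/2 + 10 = (n - 4)*(n - 1)*(n + 1/2)*(n + 5)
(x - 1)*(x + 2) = x^2 + x - 2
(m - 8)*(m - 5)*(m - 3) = m^3 - 16*m^2 + 79*m - 120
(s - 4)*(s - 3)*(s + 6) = s^3 - s^2 - 30*s + 72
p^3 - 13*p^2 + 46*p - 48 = (p - 8)*(p - 3)*(p - 2)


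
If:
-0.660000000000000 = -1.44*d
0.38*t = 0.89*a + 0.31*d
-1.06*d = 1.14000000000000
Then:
No Solution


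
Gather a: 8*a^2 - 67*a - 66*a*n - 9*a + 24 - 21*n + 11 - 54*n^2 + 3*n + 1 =8*a^2 + a*(-66*n - 76) - 54*n^2 - 18*n + 36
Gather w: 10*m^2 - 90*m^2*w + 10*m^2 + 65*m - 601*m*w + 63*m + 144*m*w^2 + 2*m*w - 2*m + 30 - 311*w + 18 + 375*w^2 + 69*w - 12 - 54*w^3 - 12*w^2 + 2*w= 20*m^2 + 126*m - 54*w^3 + w^2*(144*m + 363) + w*(-90*m^2 - 599*m - 240) + 36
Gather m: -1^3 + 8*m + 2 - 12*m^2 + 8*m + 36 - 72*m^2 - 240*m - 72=-84*m^2 - 224*m - 35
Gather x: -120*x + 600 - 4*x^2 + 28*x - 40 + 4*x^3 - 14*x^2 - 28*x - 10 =4*x^3 - 18*x^2 - 120*x + 550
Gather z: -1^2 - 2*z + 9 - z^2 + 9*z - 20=-z^2 + 7*z - 12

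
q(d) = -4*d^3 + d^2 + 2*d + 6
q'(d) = -12*d^2 + 2*d + 2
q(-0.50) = 5.75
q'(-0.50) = -2.00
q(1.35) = 0.68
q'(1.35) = -17.17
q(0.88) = 5.81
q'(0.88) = -5.53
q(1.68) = -6.78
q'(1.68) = -28.51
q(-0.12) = 5.78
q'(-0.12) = 1.59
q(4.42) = -311.03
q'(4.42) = -223.60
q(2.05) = -20.16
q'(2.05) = -44.33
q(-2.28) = 54.05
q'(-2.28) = -64.94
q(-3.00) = 117.00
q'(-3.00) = -112.00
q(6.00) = -810.00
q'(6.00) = -418.00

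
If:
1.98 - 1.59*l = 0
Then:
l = 1.25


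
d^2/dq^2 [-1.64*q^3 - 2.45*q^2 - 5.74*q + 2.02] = -9.84*q - 4.9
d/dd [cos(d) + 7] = -sin(d)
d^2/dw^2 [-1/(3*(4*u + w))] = -2/(3*(4*u + w)^3)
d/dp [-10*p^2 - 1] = -20*p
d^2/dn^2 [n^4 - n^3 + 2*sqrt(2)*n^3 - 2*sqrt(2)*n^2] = 12*n^2 - 6*n + 12*sqrt(2)*n - 4*sqrt(2)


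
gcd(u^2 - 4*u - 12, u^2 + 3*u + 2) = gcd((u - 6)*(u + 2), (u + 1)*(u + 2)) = u + 2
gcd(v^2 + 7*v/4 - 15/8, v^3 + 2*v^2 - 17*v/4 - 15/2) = v + 5/2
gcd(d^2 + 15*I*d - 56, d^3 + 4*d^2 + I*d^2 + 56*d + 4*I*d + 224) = d + 8*I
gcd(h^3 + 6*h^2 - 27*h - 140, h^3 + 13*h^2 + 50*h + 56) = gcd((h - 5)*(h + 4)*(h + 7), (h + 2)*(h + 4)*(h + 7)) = h^2 + 11*h + 28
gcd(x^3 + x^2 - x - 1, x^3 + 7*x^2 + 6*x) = x + 1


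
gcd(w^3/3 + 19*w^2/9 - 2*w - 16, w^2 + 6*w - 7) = 1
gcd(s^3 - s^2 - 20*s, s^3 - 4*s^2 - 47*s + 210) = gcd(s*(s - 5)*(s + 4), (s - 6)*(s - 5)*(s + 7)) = s - 5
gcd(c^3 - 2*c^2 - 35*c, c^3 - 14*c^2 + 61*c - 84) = c - 7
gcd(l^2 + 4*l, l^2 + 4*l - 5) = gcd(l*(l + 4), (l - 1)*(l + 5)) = 1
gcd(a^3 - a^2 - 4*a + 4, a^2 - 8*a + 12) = a - 2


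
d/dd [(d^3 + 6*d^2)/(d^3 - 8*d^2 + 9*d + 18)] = 2*d*(-7*d^3 + 9*d^2 + 54*d + 108)/(d^6 - 16*d^5 + 82*d^4 - 108*d^3 - 207*d^2 + 324*d + 324)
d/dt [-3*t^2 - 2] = -6*t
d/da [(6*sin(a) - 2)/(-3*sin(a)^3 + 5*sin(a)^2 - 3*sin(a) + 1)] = 4*(9*sin(a)^2 - 12*sin(a) + 5)*sin(a)*cos(a)/((sin(a) - 1)^2*(3*sin(a)^2 - 2*sin(a) + 1)^2)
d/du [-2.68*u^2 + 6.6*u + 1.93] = 6.6 - 5.36*u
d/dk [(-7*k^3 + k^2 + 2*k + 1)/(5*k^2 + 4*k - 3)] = (-35*k^4 - 56*k^3 + 57*k^2 - 16*k - 10)/(25*k^4 + 40*k^3 - 14*k^2 - 24*k + 9)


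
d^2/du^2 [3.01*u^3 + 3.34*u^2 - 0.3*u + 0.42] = 18.06*u + 6.68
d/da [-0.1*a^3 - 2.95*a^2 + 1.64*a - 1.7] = -0.3*a^2 - 5.9*a + 1.64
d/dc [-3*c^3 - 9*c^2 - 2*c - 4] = -9*c^2 - 18*c - 2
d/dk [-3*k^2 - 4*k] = -6*k - 4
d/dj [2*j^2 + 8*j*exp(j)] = 8*j*exp(j) + 4*j + 8*exp(j)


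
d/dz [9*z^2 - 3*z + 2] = 18*z - 3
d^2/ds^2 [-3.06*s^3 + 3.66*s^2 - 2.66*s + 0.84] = 7.32 - 18.36*s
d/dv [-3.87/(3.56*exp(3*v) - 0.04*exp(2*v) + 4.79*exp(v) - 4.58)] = (41.3316*exp(2*v) - 0.3096*exp(v) + 18.5373)*exp(v)/(3.56*exp(3*v) - 0.04*exp(2*v) + 4.79*exp(v) - 4.58)^2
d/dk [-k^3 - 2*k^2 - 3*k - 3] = -3*k^2 - 4*k - 3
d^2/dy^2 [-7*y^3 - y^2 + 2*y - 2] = -42*y - 2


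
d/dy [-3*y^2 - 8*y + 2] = -6*y - 8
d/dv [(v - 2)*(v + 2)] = 2*v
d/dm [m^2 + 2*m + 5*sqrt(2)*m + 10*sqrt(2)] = 2*m + 2 + 5*sqrt(2)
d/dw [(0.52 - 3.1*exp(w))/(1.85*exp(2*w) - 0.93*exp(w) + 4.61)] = (5.735*exp(2*w) - 1.924*exp(w) - 13.8074)*exp(w)/(3.4225*exp(4*w) - 3.441*exp(3*w) + 17.9219*exp(2*w) - 8.5746*exp(w) + 21.2521)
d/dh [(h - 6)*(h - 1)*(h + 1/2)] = 3*h^2 - 13*h + 5/2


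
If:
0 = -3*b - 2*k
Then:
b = -2*k/3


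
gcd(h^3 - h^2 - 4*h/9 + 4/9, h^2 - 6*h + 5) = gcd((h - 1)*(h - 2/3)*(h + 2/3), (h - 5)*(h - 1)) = h - 1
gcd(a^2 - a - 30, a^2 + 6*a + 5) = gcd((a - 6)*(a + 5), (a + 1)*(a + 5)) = a + 5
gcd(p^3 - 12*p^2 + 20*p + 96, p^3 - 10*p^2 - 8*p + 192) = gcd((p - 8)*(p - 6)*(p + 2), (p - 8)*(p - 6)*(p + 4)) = p^2 - 14*p + 48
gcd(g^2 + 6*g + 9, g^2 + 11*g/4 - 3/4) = g + 3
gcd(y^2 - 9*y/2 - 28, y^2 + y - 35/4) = y + 7/2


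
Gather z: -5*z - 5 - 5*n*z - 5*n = -5*n + z*(-5*n - 5) - 5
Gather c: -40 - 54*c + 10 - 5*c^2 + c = -5*c^2 - 53*c - 30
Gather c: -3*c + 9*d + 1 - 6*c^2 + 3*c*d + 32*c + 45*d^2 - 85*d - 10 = -6*c^2 + c*(3*d + 29) + 45*d^2 - 76*d - 9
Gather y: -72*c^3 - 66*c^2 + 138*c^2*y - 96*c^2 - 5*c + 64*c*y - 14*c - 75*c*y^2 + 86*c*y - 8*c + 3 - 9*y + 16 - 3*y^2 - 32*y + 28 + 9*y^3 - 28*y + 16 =-72*c^3 - 162*c^2 - 27*c + 9*y^3 + y^2*(-75*c - 3) + y*(138*c^2 + 150*c - 69) + 63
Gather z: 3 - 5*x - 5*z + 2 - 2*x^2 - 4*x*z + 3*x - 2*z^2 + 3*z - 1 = -2*x^2 - 2*x - 2*z^2 + z*(-4*x - 2) + 4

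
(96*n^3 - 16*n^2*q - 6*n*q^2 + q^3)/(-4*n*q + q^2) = -24*n^2/q - 2*n + q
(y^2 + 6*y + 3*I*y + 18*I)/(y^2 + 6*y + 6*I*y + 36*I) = (y + 3*I)/(y + 6*I)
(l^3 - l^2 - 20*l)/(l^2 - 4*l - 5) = l*(l + 4)/(l + 1)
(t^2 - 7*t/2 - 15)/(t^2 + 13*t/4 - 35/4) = 2*(2*t^2 - 7*t - 30)/(4*t^2 + 13*t - 35)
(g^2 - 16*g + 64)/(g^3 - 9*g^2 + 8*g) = (g - 8)/(g*(g - 1))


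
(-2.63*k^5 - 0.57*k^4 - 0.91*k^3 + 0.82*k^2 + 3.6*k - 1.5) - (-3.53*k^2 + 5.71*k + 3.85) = -2.63*k^5 - 0.57*k^4 - 0.91*k^3 + 4.35*k^2 - 2.11*k - 5.35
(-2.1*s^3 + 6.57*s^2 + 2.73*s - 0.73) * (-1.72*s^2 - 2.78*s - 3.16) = 3.612*s^5 - 5.4624*s^4 - 16.3242*s^3 - 27.095*s^2 - 6.5974*s + 2.3068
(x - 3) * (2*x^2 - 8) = 2*x^3 - 6*x^2 - 8*x + 24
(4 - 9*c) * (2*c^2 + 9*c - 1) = -18*c^3 - 73*c^2 + 45*c - 4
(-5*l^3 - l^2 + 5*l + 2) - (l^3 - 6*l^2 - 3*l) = -6*l^3 + 5*l^2 + 8*l + 2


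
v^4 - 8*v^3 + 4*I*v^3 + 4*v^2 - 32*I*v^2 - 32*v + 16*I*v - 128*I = (v - 8)*(v - 2*I)*(v + 2*I)*(v + 4*I)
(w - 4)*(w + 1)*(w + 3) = w^3 - 13*w - 12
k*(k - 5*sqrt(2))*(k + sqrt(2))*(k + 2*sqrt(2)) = k^4 - 2*sqrt(2)*k^3 - 26*k^2 - 20*sqrt(2)*k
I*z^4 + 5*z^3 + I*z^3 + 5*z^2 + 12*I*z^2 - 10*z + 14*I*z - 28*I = (z + 2)*(z - 7*I)*(z + 2*I)*(I*z - I)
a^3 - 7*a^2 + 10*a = a*(a - 5)*(a - 2)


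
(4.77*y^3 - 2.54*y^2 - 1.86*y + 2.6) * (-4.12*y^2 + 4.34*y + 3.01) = -19.6524*y^5 + 31.1666*y^4 + 10.9973*y^3 - 26.4298*y^2 + 5.6854*y + 7.826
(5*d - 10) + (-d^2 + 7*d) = -d^2 + 12*d - 10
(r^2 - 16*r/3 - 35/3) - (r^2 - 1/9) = -16*r/3 - 104/9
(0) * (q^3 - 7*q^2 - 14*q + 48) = 0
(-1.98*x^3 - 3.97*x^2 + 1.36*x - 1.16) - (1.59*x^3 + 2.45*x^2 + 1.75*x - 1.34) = -3.57*x^3 - 6.42*x^2 - 0.39*x + 0.18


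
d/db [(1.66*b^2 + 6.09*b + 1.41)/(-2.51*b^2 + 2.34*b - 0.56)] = (19.1703*b^2 + 5.219*b - 6.7098)/(6.3001*b^4 - 11.7468*b^3 + 8.2868*b^2 - 2.6208*b + 0.3136)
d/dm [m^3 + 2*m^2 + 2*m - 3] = 3*m^2 + 4*m + 2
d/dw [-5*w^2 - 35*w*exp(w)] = -35*w*exp(w) - 10*w - 35*exp(w)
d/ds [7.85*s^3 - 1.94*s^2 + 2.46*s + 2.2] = 23.55*s^2 - 3.88*s + 2.46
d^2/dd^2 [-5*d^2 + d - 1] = -10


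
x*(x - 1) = x^2 - x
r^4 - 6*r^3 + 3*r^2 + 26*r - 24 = (r - 4)*(r - 3)*(r - 1)*(r + 2)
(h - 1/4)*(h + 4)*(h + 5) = h^3 + 35*h^2/4 + 71*h/4 - 5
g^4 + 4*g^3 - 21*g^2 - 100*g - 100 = (g - 5)*(g + 2)^2*(g + 5)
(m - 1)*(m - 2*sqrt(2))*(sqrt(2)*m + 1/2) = sqrt(2)*m^3 - 7*m^2/2 - sqrt(2)*m^2 - sqrt(2)*m + 7*m/2 + sqrt(2)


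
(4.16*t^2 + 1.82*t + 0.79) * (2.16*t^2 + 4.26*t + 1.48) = 8.9856*t^4 + 21.6528*t^3 + 15.6164*t^2 + 6.059*t + 1.1692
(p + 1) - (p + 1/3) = 2/3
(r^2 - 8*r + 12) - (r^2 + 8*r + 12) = -16*r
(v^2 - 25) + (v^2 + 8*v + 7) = 2*v^2 + 8*v - 18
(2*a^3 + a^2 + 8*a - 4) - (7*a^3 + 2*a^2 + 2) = -5*a^3 - a^2 + 8*a - 6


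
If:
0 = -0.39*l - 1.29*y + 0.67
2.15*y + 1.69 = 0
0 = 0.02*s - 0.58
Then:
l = 4.32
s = 29.00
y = -0.79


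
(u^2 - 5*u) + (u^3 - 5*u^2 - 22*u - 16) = u^3 - 4*u^2 - 27*u - 16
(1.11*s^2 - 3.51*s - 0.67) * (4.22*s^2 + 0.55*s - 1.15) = 4.6842*s^4 - 14.2017*s^3 - 6.0344*s^2 + 3.668*s + 0.7705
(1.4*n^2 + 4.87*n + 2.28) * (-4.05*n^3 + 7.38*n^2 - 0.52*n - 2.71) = -5.67*n^5 - 9.3915*n^4 + 25.9786*n^3 + 10.5*n^2 - 14.3833*n - 6.1788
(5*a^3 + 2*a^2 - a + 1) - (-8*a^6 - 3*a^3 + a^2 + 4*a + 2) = 8*a^6 + 8*a^3 + a^2 - 5*a - 1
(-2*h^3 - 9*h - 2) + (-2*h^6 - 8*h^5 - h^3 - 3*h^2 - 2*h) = -2*h^6 - 8*h^5 - 3*h^3 - 3*h^2 - 11*h - 2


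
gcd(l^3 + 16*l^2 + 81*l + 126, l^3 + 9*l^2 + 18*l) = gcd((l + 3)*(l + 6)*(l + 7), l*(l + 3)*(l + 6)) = l^2 + 9*l + 18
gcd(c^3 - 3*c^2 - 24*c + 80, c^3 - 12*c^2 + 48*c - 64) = c^2 - 8*c + 16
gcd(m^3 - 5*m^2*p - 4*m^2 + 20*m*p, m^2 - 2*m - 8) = m - 4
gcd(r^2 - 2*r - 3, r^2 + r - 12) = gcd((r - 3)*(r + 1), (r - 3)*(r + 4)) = r - 3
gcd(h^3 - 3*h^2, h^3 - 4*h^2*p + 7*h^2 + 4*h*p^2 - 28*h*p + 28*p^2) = 1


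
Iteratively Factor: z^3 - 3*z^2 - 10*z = (z + 2)*(z^2 - 5*z) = z*(z + 2)*(z - 5)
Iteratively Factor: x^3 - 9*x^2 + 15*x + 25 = (x + 1)*(x^2 - 10*x + 25) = (x - 5)*(x + 1)*(x - 5)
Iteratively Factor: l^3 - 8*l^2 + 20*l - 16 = (l - 4)*(l^2 - 4*l + 4) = (l - 4)*(l - 2)*(l - 2)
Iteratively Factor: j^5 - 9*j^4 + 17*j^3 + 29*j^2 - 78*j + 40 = (j + 2)*(j^4 - 11*j^3 + 39*j^2 - 49*j + 20) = (j - 1)*(j + 2)*(j^3 - 10*j^2 + 29*j - 20) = (j - 4)*(j - 1)*(j + 2)*(j^2 - 6*j + 5) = (j - 5)*(j - 4)*(j - 1)*(j + 2)*(j - 1)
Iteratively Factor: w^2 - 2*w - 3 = (w - 3)*(w + 1)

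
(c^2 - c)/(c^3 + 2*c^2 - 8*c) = (c - 1)/(c^2 + 2*c - 8)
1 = 1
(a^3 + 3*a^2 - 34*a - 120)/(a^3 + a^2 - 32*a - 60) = (a + 4)/(a + 2)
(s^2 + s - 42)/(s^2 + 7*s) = (s - 6)/s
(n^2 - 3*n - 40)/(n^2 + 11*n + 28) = (n^2 - 3*n - 40)/(n^2 + 11*n + 28)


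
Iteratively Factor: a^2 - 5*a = (a - 5)*(a)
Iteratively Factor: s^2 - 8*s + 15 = (s - 5)*(s - 3)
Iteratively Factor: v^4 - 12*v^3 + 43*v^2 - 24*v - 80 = (v - 5)*(v^3 - 7*v^2 + 8*v + 16) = (v - 5)*(v - 4)*(v^2 - 3*v - 4) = (v - 5)*(v - 4)*(v + 1)*(v - 4)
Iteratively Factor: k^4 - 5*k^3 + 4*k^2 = (k)*(k^3 - 5*k^2 + 4*k) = k^2*(k^2 - 5*k + 4) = k^2*(k - 4)*(k - 1)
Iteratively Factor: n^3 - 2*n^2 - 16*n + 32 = (n + 4)*(n^2 - 6*n + 8) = (n - 2)*(n + 4)*(n - 4)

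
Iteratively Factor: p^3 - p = (p + 1)*(p^2 - p) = p*(p + 1)*(p - 1)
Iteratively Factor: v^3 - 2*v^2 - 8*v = (v - 4)*(v^2 + 2*v) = v*(v - 4)*(v + 2)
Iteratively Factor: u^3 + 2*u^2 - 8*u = (u + 4)*(u^2 - 2*u) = u*(u + 4)*(u - 2)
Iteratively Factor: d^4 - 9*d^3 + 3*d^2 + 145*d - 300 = (d - 3)*(d^3 - 6*d^2 - 15*d + 100) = (d - 5)*(d - 3)*(d^2 - d - 20) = (d - 5)^2*(d - 3)*(d + 4)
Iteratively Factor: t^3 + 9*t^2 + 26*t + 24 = (t + 2)*(t^2 + 7*t + 12) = (t + 2)*(t + 3)*(t + 4)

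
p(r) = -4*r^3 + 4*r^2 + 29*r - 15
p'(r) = -12*r^2 + 8*r + 29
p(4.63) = -191.99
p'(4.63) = -191.20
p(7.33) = -1162.85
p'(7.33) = -557.11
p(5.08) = -288.84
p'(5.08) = -240.04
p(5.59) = -426.61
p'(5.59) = -301.26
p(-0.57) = -29.49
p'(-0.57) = 20.54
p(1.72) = 26.36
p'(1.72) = 7.26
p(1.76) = 26.62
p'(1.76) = 5.91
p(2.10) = 26.50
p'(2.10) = -7.12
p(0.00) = -15.00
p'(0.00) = 29.00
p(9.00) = -2346.00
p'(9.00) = -871.00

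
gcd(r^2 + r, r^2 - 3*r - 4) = r + 1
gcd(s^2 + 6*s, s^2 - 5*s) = s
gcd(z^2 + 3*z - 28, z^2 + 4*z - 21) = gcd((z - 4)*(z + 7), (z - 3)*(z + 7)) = z + 7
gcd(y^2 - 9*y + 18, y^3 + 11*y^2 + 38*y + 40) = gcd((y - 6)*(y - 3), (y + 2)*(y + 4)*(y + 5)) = 1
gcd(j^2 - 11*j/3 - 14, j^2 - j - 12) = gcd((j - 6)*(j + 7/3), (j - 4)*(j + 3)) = 1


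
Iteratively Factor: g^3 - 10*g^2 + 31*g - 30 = (g - 3)*(g^2 - 7*g + 10) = (g - 5)*(g - 3)*(g - 2)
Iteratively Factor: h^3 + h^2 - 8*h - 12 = (h + 2)*(h^2 - h - 6) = (h - 3)*(h + 2)*(h + 2)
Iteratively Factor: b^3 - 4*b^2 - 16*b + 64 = (b - 4)*(b^2 - 16) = (b - 4)*(b + 4)*(b - 4)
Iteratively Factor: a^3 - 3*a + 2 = (a + 2)*(a^2 - 2*a + 1) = (a - 1)*(a + 2)*(a - 1)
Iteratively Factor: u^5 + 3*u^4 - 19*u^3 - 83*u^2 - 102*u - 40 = (u - 5)*(u^4 + 8*u^3 + 21*u^2 + 22*u + 8) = (u - 5)*(u + 4)*(u^3 + 4*u^2 + 5*u + 2) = (u - 5)*(u + 1)*(u + 4)*(u^2 + 3*u + 2) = (u - 5)*(u + 1)*(u + 2)*(u + 4)*(u + 1)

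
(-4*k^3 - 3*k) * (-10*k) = 40*k^4 + 30*k^2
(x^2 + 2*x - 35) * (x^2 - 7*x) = x^4 - 5*x^3 - 49*x^2 + 245*x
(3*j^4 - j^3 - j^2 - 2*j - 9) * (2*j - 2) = 6*j^5 - 8*j^4 - 2*j^2 - 14*j + 18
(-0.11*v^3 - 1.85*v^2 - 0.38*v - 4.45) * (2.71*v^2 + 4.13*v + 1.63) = -0.2981*v^5 - 5.4678*v^4 - 8.8496*v^3 - 16.6444*v^2 - 18.9979*v - 7.2535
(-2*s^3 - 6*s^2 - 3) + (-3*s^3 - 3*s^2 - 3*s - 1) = -5*s^3 - 9*s^2 - 3*s - 4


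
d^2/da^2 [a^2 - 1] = 2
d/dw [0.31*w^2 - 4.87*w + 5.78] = 0.62*w - 4.87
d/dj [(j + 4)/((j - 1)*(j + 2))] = (-j^2 - 8*j - 6)/(j^4 + 2*j^3 - 3*j^2 - 4*j + 4)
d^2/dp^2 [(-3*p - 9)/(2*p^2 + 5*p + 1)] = 6*(-(p + 3)*(4*p + 5)^2 + (6*p + 11)*(2*p^2 + 5*p + 1))/(2*p^2 + 5*p + 1)^3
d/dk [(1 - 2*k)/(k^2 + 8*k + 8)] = 2*(k^2 - k - 12)/(k^4 + 16*k^3 + 80*k^2 + 128*k + 64)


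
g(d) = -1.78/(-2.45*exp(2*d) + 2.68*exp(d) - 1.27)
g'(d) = -1.78*(4.9*exp(2*d) - 2.68*exp(d))/(-2.45*exp(2*d) + 2.68*exp(d) - 1.27)^2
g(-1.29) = 2.48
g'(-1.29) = 1.27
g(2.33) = 0.01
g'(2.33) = -0.02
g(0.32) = 0.80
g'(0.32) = -2.01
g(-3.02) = 1.55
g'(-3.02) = 0.16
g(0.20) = 1.08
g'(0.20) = -2.63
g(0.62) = 0.37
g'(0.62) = -0.94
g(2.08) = 0.01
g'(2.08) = -0.03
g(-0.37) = 3.03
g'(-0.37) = -2.51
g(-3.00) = 1.56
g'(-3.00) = 0.17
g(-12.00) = 1.40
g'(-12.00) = 0.00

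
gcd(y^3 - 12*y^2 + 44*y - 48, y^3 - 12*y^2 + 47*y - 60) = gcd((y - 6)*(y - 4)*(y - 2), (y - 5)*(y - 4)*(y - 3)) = y - 4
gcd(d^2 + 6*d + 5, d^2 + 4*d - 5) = d + 5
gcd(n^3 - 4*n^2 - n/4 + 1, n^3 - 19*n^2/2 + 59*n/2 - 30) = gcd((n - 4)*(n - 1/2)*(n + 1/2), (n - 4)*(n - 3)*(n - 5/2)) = n - 4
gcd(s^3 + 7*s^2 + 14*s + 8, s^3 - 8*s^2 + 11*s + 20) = s + 1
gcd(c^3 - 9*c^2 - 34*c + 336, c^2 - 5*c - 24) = c - 8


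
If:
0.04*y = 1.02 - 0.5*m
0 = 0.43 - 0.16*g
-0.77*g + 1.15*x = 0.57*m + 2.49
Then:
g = 2.69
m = 2.04 - 0.08*y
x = 4.97580434782609 - 0.0396521739130435*y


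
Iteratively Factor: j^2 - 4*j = (j - 4)*(j)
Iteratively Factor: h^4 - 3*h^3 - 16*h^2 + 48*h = (h)*(h^3 - 3*h^2 - 16*h + 48) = h*(h + 4)*(h^2 - 7*h + 12) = h*(h - 3)*(h + 4)*(h - 4)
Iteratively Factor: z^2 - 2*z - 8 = (z + 2)*(z - 4)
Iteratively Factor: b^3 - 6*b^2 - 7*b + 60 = (b - 4)*(b^2 - 2*b - 15) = (b - 4)*(b + 3)*(b - 5)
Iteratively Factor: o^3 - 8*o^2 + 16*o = (o - 4)*(o^2 - 4*o) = o*(o - 4)*(o - 4)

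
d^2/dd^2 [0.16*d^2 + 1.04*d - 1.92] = 0.320000000000000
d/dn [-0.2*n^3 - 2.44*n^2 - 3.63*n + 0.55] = -0.6*n^2 - 4.88*n - 3.63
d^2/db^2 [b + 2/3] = 0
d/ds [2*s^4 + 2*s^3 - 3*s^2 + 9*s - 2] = 8*s^3 + 6*s^2 - 6*s + 9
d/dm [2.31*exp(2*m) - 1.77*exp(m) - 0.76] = (4.62*exp(m) - 1.77)*exp(m)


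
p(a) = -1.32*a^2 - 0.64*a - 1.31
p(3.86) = -23.45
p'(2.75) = -7.90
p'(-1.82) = 4.16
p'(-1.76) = 4.01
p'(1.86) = -5.55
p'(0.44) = -1.80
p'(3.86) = -10.83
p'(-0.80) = 1.47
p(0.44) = -1.85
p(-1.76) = -4.27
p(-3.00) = -11.27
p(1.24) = -4.13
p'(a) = -2.64*a - 0.64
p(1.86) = -7.07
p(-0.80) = -1.64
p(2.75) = -13.05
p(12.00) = -199.07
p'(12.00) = -32.32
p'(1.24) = -3.91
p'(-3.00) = 7.28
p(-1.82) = -4.52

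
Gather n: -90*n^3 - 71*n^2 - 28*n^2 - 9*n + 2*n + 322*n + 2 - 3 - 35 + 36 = -90*n^3 - 99*n^2 + 315*n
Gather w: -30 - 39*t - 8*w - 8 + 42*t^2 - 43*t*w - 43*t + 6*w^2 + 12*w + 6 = 42*t^2 - 82*t + 6*w^2 + w*(4 - 43*t) - 32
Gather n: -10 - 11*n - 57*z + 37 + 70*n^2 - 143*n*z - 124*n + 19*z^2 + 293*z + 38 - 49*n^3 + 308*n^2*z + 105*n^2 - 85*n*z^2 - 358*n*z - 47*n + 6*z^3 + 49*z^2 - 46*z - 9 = -49*n^3 + n^2*(308*z + 175) + n*(-85*z^2 - 501*z - 182) + 6*z^3 + 68*z^2 + 190*z + 56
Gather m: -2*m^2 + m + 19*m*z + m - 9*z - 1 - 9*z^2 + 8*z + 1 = -2*m^2 + m*(19*z + 2) - 9*z^2 - z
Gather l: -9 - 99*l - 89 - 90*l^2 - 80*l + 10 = -90*l^2 - 179*l - 88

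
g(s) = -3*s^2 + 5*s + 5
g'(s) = 5 - 6*s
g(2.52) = -1.45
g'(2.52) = -10.12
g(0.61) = 6.93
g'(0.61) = 1.34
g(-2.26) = -21.62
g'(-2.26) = 18.56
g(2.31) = 0.54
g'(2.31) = -8.86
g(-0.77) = -0.63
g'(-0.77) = 9.62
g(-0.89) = -1.83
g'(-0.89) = 10.34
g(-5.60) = -117.08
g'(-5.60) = 38.60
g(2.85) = -5.12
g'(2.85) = -12.10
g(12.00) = -367.00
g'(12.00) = -67.00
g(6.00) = -73.00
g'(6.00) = -31.00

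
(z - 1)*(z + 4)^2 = z^3 + 7*z^2 + 8*z - 16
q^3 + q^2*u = q^2*(q + u)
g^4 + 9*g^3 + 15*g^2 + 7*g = g*(g + 1)^2*(g + 7)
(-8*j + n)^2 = 64*j^2 - 16*j*n + n^2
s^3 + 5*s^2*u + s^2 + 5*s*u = s*(s + 1)*(s + 5*u)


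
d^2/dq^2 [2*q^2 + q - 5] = 4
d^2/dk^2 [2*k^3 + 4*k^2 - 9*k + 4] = 12*k + 8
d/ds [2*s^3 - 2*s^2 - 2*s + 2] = 6*s^2 - 4*s - 2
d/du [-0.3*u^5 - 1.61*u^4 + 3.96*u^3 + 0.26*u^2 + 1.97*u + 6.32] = -1.5*u^4 - 6.44*u^3 + 11.88*u^2 + 0.52*u + 1.97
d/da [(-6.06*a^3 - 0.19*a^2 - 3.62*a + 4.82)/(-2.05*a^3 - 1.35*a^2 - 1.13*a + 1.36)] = (7.105427357601e-15*a^5 + 7.79150000000001*a^4 - 1.1464*a^3 + 0.245899999999999*a^2 + 12.4972*a + 0.5234)/(4.2025*a^6 + 5.535*a^5 + 6.4555*a^4 - 2.525*a^3 - 2.3951*a^2 - 3.0736*a + 1.8496)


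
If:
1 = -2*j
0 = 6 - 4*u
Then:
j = -1/2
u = 3/2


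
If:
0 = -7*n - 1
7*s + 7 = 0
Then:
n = -1/7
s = -1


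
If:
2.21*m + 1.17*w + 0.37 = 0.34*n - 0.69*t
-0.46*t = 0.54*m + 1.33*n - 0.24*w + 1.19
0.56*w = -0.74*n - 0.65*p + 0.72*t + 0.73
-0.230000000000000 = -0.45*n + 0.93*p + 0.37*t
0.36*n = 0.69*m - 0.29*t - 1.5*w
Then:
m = -0.03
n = -0.42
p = 0.02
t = -1.18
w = 0.31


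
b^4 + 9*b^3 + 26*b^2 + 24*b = b*(b + 2)*(b + 3)*(b + 4)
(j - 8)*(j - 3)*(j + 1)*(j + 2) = j^4 - 8*j^3 - 7*j^2 + 50*j + 48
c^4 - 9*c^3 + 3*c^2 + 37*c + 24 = (c - 8)*(c - 3)*(c + 1)^2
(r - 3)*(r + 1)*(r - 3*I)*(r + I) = r^4 - 2*r^3 - 2*I*r^3 + 4*I*r^2 - 6*r + 6*I*r - 9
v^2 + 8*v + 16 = (v + 4)^2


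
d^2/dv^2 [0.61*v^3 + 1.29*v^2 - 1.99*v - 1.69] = 3.66*v + 2.58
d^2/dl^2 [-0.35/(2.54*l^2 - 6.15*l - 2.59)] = (-4.51612*l^2 + 10.9347*l + 0.35*(5.08*l - 6.15)*(10.16*l - 12.3) + 4.60502)/(-2.54*l^2 + 6.15*l + 2.59)^3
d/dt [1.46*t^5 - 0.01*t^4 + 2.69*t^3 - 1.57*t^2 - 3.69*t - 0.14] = 7.3*t^4 - 0.04*t^3 + 8.07*t^2 - 3.14*t - 3.69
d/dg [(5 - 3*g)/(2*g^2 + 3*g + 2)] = (6*g^2 - 20*g - 21)/(4*g^4 + 12*g^3 + 17*g^2 + 12*g + 4)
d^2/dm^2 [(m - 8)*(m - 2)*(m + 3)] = 6*m - 14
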